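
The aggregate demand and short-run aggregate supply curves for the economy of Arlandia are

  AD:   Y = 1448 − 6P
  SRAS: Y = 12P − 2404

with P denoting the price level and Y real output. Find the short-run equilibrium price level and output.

P = 214, Y = 164

Set AD = SRAS: 1448 − 6P = 12P − 2404, so 3852 = 18P and P = 214.
Then Y = 1448 − 6·214 = 164.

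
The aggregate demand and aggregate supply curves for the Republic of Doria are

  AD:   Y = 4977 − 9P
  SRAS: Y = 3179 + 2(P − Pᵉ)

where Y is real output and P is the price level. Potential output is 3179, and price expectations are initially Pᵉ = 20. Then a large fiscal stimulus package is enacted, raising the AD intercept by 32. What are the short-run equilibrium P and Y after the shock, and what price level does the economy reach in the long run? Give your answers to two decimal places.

Short run: P = 170.00, Y = 3479.00. Long run: P = 203.33.

AD shifts right: new AD is Y = 5009 − 9P. With Pᵉ = 20, SRAS is Y = 3139 + 2P.
Short run: 5009 − 9P = 3139 + 2P gives 1870 = 11P, so P = 170.00 and Y = 5009 − 9P = 3479.00.
Y = 3479.00 is above potential 3179; expectations adjust and SRAS shifts left until Y = 3179.
Long run: on the new AD curve, 3179 = 5009 − 9P gives P = 203.33.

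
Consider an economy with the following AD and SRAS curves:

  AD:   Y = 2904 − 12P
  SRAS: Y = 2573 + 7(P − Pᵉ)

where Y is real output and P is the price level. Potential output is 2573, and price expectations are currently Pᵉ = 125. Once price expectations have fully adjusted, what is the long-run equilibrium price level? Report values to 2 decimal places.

Short run: with Pᵉ = 125, SRAS is Y = 1698 + 7P. Setting AD = SRAS gives 1206 = 19P, so P = 63.47 and Y = 2904 − 12P = 2142.32.
Output 2142.32 is below potential 2573, so over time expected prices fall and SRAS shifts right until Y returns to 2573.
Long run: Y = 2573 on the AD curve gives 2573 = 2904 − 12P, so P = 27.58.

Long-run P = 27.58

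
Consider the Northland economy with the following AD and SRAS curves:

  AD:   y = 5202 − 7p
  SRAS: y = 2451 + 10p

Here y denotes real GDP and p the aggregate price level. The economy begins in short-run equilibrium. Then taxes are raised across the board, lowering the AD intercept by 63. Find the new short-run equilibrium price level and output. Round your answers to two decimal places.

This is a negative demand shock: AD shifts left.
New AD: y = 5139 − 7p.
Set AD = SRAS: 5139 − 7p = 2451 + 10p, so 2688 = 17p and p = 158.12.
Substituting into AD, y = 4032.18.

p = 158.12, y = 4032.18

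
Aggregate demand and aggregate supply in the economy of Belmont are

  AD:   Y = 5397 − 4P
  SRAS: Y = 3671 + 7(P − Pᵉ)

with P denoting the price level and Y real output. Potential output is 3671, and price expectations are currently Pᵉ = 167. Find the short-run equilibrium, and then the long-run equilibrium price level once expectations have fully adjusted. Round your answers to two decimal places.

Short run: P = 263.18, Y = 4344.27. Long run: P = 431.50.

Short run: with Pᵉ = 167, SRAS is Y = 2502 + 7P. Setting AD = SRAS gives 2895 = 11P, so P = 263.18 and Y = 5397 − 4P = 4344.27.
Output 4344.27 is above potential 3671, so over time expected prices rise and SRAS shifts left until Y returns to 3671.
Long run: Y = 3671 on the AD curve gives 3671 = 5397 − 4P, so P = 431.50.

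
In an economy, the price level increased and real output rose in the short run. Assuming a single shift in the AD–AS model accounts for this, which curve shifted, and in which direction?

AD shifted right

P rose and Y rose. An AD shift moves P and Y in the same direction; an SRAS shift moves them in opposite directions.
Here P and Y moved in the same direction, so the AD curve shifted.
Since Y rose, AD shifted right.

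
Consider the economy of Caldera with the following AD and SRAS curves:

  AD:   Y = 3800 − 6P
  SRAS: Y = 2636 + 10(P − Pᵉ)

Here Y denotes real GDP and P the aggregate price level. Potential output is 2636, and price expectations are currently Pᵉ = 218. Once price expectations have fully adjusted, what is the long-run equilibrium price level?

Long-run P = 194

Short run: with Pᵉ = 218, SRAS is Y = 456 + 10P. Setting AD = SRAS gives 3344 = 16P, so P = 209 and Y = 3800 − 6·209 = 2546.
Output 2546 is below potential 2636, so over time expected prices fall and SRAS shifts right until Y returns to 2636.
Long run: Y = 2636 on the AD curve gives 2636 = 3800 − 6P, so P = 194.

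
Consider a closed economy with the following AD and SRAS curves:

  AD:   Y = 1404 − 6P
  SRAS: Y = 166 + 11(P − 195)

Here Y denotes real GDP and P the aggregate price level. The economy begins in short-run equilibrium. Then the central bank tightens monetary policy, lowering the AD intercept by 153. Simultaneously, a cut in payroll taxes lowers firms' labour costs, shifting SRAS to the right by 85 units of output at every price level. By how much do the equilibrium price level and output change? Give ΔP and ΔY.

ΔP = -14, ΔY = -69

After both shocks: AD is Y = 1251 − 6P and SRAS is Y = 11P − 1894.
Setting them equal: 3145 = 17P, so P = 185.
Y = 1251 − 6·185 = 141.
Initially P = 199, Y = 210, so ΔP = -14 and ΔY = -69.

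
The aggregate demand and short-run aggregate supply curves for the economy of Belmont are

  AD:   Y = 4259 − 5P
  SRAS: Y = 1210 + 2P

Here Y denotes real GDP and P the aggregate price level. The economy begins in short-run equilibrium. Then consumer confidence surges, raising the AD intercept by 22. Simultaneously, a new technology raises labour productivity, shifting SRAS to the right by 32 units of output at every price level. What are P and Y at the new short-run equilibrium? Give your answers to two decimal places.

After both shocks: AD is Y = 4281 − 5P and SRAS is Y = 1242 + 2P.
Setting them equal: 3039 = 7P, so P = 434.14.
Substituting into AD, Y = 2110.29.

P = 434.14, Y = 2110.29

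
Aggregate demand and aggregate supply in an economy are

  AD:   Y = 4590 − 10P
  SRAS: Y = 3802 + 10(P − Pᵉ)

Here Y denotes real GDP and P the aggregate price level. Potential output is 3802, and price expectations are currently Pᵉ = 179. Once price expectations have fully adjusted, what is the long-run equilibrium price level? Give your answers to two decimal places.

Long-run P = 78.80

Short run: with Pᵉ = 179, SRAS is Y = 2012 + 10P. Setting AD = SRAS gives 2578 = 20P, so P = 128.90 and Y = 4590 − 10P = 3301.00.
Output 3301.00 is below potential 3802, so over time expected prices fall and SRAS shifts right until Y returns to 3802.
Long run: Y = 3802 on the AD curve gives 3802 = 4590 − 10P, so P = 78.80.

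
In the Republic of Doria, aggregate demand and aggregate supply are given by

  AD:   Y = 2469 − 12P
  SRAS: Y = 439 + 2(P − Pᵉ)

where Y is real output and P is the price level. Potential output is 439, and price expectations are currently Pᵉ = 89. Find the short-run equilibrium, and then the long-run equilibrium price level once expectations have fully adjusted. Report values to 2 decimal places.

Short run: with Pᵉ = 89, SRAS is Y = 261 + 2P. Setting AD = SRAS gives 2208 = 14P, so P = 157.71 and Y = 2469 − 12P = 576.43.
Output 576.43 is above potential 439, so over time expected prices rise and SRAS shifts left until Y returns to 439.
Long run: Y = 439 on the AD curve gives 439 = 2469 − 12P, so P = 169.17.

Short run: P = 157.71, Y = 576.43. Long run: P = 169.17.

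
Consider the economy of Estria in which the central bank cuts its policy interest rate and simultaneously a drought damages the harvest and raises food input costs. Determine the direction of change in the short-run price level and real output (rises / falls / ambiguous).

Price level: rises; output: ambiguous

The first event is a positive demand shock: AD shifts right, which by itself pushes P up and Y up.
The second is an adverse supply shock: SRAS shifts left, which by itself pushes P up and Y down.
Both shocks push P up, so P rises. The two shocks push Y in opposite directions, so the effect on Y is ambiguous.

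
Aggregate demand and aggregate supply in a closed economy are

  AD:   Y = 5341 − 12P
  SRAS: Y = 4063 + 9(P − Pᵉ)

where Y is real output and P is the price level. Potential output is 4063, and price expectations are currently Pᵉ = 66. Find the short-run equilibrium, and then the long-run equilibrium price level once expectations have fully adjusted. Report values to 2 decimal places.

Short run: with Pᵉ = 66, SRAS is Y = 3469 + 9P. Setting AD = SRAS gives 1872 = 21P, so P = 89.14 and Y = 5341 − 12P = 4271.29.
Output 4271.29 is above potential 4063, so over time expected prices rise and SRAS shifts left until Y returns to 4063.
Long run: Y = 4063 on the AD curve gives 4063 = 5341 − 12P, so P = 106.50.

Short run: P = 89.14, Y = 4271.29. Long run: P = 106.50.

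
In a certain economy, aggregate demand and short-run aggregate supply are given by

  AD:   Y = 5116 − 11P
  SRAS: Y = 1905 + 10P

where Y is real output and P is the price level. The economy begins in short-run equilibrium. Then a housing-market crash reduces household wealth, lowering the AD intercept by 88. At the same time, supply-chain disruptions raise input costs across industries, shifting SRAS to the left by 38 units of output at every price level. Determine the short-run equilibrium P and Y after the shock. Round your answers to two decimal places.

After both shocks: AD is Y = 5028 − 11P and SRAS is Y = 1867 + 10P.
Setting them equal: 3161 = 21P, so P = 150.52.
Substituting into AD, Y = 3372.24.

P = 150.52, Y = 3372.24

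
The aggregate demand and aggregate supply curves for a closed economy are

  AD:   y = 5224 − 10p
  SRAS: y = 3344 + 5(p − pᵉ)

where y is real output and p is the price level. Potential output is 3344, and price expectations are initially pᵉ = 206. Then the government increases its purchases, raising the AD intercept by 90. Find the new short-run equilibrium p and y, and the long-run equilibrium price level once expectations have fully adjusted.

AD shifts right: new AD is y = 5314 − 10p. With pᵉ = 206, SRAS is y = 2314 + 5p.
Short run: 5314 − 10p = 2314 + 5p gives 3000 = 15p, so p = 200 and y = 5314 − 10·200 = 3314.
y = 3314 is below potential 3344; expectations adjust and SRAS shifts right until y = 3344.
Long run: on the new AD curve, 3344 = 5314 − 10p gives p = 197.

Short run: p = 200, y = 3314. Long run: p = 197.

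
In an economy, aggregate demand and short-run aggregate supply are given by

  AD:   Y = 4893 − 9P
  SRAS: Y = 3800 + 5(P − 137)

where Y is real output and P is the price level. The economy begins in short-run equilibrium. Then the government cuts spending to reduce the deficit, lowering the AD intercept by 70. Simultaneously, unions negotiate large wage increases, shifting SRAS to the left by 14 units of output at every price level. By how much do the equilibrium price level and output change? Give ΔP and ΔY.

ΔP = -4, ΔY = -34

After both shocks: AD is Y = 4823 − 9P and SRAS is Y = 3101 + 5P.
Setting them equal: 1722 = 14P, so P = 123.
Y = 4823 − 9·123 = 3716.
Initially P = 127, Y = 3750, so ΔP = -4 and ΔY = -34.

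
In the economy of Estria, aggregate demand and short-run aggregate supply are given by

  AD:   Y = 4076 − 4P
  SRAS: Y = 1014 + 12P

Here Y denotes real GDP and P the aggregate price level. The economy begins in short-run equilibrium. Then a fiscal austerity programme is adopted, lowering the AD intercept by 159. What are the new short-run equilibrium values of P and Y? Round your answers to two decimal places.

P = 181.44, Y = 3191.25

This is a negative demand shock: AD shifts left.
New AD: Y = 3917 − 4P.
Set AD = SRAS: 3917 − 4P = 1014 + 12P, so 2903 = 16P and P = 181.44.
Substituting into AD, Y = 3191.25.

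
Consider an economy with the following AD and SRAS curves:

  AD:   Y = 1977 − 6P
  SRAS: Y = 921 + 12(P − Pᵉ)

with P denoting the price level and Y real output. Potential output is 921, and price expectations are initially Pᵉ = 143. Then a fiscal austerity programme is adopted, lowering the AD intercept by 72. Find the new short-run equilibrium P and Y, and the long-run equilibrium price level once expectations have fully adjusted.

Short run: P = 150, Y = 1005. Long run: P = 164.

AD shifts left: new AD is Y = 1905 − 6P. With Pᵉ = 143, SRAS is Y = 12P − 795.
Short run: 1905 − 6P = 12P − 795 gives 2700 = 18P, so P = 150 and Y = 1905 − 6·150 = 1005.
Y = 1005 is above potential 921; expectations adjust and SRAS shifts left until Y = 921.
Long run: on the new AD curve, 921 = 1905 − 6P gives P = 164.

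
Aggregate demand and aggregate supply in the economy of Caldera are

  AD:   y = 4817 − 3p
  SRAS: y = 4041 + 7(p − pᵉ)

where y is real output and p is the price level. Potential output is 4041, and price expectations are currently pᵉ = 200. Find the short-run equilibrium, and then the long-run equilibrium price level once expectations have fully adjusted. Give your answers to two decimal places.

Short run: with pᵉ = 200, SRAS is y = 2641 + 7p. Setting AD = SRAS gives 2176 = 10p, so p = 217.60 and y = 4817 − 3p = 4164.20.
Output 4164.20 is above potential 4041, so over time expected prices rise and SRAS shifts left until y returns to 4041.
Long run: y = 4041 on the AD curve gives 4041 = 4817 − 3p, so p = 258.67.

Short run: p = 217.60, y = 4164.20. Long run: p = 258.67.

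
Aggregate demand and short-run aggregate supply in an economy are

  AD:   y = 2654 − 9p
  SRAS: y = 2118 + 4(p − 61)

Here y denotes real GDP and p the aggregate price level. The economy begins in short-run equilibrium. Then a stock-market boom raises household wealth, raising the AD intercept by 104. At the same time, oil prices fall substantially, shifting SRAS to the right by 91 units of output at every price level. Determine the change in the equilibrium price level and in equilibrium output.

After both shocks: AD is y = 2758 − 9p and SRAS is y = 1965 + 4p.
Setting them equal: 793 = 13p, so p = 61.
y = 2758 − 9·61 = 2209.
Initially p = 60, y = 2114, so Δp = +1 and Δy = +95.

Δp = +1, Δy = +95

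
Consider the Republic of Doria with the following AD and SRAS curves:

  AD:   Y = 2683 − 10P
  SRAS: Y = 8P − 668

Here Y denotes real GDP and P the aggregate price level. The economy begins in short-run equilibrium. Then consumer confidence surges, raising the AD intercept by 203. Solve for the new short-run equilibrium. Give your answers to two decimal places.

P = 197.44, Y = 911.56

This is a positive demand shock: AD shifts right.
New AD: Y = 2886 − 10P.
Set AD = SRAS: 2886 − 10P = 8P − 668, so 3554 = 18P and P = 197.44.
Substituting into AD, Y = 911.56.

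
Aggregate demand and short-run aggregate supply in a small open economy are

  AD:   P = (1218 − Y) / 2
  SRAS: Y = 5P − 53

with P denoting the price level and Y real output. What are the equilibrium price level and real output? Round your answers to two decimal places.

Rearrange AD to Y = 1218 − 2P.
Set AD = SRAS: 1218 − 2P = 5P − 53, so 1271 = 7P and P = 181.57.
Substituting into AD, Y = 1218 − 2P = 854.86.

P = 181.57, Y = 854.86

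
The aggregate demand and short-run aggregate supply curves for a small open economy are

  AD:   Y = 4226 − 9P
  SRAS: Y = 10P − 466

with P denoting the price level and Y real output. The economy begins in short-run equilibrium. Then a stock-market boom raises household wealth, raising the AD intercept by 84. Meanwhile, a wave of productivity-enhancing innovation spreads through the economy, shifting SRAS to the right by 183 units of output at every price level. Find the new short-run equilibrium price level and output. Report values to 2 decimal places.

P = 241.74, Y = 2134.37

After both shocks: AD is Y = 4310 − 9P and SRAS is Y = 10P − 283.
Setting them equal: 4593 = 19P, so P = 241.74.
Substituting into AD, Y = 2134.37.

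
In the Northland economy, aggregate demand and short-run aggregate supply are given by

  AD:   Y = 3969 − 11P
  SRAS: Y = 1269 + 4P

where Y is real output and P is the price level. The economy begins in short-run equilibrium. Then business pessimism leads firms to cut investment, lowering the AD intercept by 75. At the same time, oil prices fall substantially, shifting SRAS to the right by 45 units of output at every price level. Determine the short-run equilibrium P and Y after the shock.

After both shocks: AD is Y = 3894 − 11P and SRAS is Y = 1314 + 4P.
Setting them equal: 2580 = 15P, so P = 172.
Y = 3894 − 11·172 = 2002.

P = 172, Y = 2002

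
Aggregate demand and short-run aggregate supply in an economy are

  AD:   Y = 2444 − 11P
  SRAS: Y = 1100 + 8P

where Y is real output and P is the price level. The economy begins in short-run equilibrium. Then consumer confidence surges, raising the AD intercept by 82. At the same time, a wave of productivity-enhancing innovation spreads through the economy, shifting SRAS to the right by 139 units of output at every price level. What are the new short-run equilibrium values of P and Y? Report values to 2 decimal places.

P = 67.74, Y = 1780.89

After both shocks: AD is Y = 2526 − 11P and SRAS is Y = 1239 + 8P.
Setting them equal: 1287 = 19P, so P = 67.74.
Substituting into AD, Y = 1780.89.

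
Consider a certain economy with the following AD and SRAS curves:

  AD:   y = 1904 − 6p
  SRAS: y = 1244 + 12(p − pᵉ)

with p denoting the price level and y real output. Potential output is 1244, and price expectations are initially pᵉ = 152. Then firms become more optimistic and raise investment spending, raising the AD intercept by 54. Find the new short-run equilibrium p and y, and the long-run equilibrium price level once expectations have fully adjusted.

AD shifts right: new AD is y = 1958 − 6p. With pᵉ = 152, SRAS is y = 12p − 580.
Short run: 1958 − 6p = 12p − 580 gives 2538 = 18p, so p = 141 and y = 1958 − 6·141 = 1112.
y = 1112 is below potential 1244; expectations adjust and SRAS shifts right until y = 1244.
Long run: on the new AD curve, 1244 = 1958 − 6p gives p = 119.

Short run: p = 141, y = 1112. Long run: p = 119.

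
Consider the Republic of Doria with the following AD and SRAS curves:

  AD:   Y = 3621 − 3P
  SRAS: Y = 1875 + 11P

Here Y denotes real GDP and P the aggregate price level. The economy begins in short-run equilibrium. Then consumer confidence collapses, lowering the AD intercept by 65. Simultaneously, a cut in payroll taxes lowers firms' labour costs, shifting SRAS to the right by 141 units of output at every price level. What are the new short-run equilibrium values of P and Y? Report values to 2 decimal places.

P = 110.00, Y = 3226.00

After both shocks: AD is Y = 3556 − 3P and SRAS is Y = 2016 + 11P.
Setting them equal: 1540 = 14P, so P = 110.00.
Substituting into AD, Y = 3226.00.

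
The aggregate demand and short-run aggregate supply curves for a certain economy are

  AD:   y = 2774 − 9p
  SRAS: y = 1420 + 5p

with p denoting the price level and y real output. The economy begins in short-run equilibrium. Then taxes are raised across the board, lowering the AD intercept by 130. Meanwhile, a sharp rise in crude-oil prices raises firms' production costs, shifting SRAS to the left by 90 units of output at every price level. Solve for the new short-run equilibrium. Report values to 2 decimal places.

p = 93.86, y = 1799.29

After both shocks: AD is y = 2644 − 9p and SRAS is y = 1330 + 5p.
Setting them equal: 1314 = 14p, so p = 93.86.
Substituting into AD, y = 1799.29.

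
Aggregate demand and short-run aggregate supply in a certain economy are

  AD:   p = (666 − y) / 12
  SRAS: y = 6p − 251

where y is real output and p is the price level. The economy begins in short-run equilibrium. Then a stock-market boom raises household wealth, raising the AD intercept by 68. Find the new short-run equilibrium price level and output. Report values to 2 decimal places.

p = 54.72, y = 77.33

This is a positive demand shock: AD shifts right.
New AD: y = 734 − 12p.
Set AD = SRAS: 734 − 12p = 6p − 251, so 985 = 18p and p = 54.72.
Substituting into AD, y = 77.33.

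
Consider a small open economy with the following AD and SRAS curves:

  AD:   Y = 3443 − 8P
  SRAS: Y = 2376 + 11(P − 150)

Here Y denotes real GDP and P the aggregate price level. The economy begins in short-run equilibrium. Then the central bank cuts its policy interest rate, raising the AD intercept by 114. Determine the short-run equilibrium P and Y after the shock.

This is a positive demand shock: AD shifts right.
New AD: Y = 3557 − 8P.
SRAS can be written Y = 726 + 11P.
Set AD = SRAS: 3557 − 8P = 726 + 11P, so 2831 = 19P and P = 149.
Y = 3557 − 8·149 = 2365.

P = 149, Y = 2365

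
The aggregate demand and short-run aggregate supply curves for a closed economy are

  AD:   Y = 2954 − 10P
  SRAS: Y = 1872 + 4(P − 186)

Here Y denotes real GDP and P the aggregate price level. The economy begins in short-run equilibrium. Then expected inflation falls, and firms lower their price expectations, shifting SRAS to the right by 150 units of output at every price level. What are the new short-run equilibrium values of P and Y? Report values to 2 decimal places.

P = 119.71, Y = 1756.86

This is a positive supply shock: SRAS shifts right.
New SRAS: Y = 1278 + 4P.
Set AD = SRAS: 2954 − 10P = 1278 + 4P, so 1676 = 14P and P = 119.71.
Substituting into AD, Y = 1756.86.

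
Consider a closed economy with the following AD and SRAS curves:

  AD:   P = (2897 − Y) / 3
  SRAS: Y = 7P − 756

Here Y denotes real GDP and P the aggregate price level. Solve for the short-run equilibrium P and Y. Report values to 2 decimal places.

Rearrange AD to Y = 2897 − 3P.
Set AD = SRAS: 2897 − 3P = 7P − 756, so 3653 = 10P and P = 365.30.
Substituting into AD, Y = 2897 − 3P = 1801.10.

P = 365.30, Y = 1801.10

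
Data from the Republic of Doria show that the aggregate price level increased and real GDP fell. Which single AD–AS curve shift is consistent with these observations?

SRAS shifted left

P rose and Y fell. An AD shift moves P and Y in the same direction; an SRAS shift moves them in opposite directions.
Here P and Y moved in opposite directions, so the SRAS curve shifted.
Since Y fell, SRAS shifted left.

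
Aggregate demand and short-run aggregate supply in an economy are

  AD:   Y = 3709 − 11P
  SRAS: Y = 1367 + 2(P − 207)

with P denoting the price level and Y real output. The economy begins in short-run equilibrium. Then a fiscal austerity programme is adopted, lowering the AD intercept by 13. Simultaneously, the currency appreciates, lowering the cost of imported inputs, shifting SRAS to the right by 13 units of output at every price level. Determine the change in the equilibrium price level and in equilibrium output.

ΔP = -2, ΔY = +9

After both shocks: AD is Y = 3696 − 11P and SRAS is Y = 966 + 2P.
Setting them equal: 2730 = 13P, so P = 210.
Y = 3696 − 11·210 = 1386.
Initially P = 212, Y = 1377, so ΔP = -2 and ΔY = +9.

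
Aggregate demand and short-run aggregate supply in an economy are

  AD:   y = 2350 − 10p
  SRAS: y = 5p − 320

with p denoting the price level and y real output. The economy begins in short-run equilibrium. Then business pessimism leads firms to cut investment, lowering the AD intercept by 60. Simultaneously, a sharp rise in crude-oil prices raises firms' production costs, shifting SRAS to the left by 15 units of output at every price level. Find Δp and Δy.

Δp = -3, Δy = -30

After both shocks: AD is y = 2290 − 10p and SRAS is y = 5p − 335.
Setting them equal: 2625 = 15p, so p = 175.
y = 2290 − 10·175 = 540.
Initially p = 178, y = 570, so Δp = -3 and Δy = -30.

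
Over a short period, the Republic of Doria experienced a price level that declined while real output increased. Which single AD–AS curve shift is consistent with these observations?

SRAS shifted right

P fell and Y rose. An AD shift moves P and Y in the same direction; an SRAS shift moves them in opposite directions.
Here P and Y moved in opposite directions, so the SRAS curve shifted.
Since Y rose, SRAS shifted right.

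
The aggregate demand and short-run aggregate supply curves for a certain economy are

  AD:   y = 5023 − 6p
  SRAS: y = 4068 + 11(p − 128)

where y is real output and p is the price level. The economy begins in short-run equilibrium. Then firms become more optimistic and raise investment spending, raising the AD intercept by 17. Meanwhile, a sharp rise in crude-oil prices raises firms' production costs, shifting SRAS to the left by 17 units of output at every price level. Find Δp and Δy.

After both shocks: AD is y = 5040 − 6p and SRAS is y = 2643 + 11p.
Setting them equal: 2397 = 17p, so p = 141.
y = 5040 − 6·141 = 4194.
Initially p = 139, y = 4189, so Δp = +2 and Δy = +5.

Δp = +2, Δy = +5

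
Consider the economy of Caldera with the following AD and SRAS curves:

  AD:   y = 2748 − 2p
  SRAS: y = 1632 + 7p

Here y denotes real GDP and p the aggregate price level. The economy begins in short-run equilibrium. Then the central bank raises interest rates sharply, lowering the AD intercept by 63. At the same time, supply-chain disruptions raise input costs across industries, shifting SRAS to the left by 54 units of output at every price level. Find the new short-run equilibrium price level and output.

After both shocks: AD is y = 2685 − 2p and SRAS is y = 1578 + 7p.
Setting them equal: 1107 = 9p, so p = 123.
y = 2685 − 2·123 = 2439.

p = 123, y = 2439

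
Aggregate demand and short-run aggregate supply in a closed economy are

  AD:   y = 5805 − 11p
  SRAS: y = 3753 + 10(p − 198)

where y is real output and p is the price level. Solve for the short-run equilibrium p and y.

p = 192, y = 3693

Write SRAS as y = 3753 + 10p − 1980 = 1773 + 10p.
Set AD = SRAS: 5805 − 11p = 1773 + 10p, so 4032 = 21p and p = 192.
Then y = 5805 − 11·192 = 3693.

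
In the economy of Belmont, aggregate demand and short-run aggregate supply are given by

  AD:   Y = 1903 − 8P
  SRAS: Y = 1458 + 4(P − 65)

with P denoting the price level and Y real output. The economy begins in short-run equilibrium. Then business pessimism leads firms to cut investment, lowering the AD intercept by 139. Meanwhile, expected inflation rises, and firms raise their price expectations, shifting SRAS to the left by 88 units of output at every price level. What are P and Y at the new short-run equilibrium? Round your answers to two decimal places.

After both shocks: AD is Y = 1764 − 8P and SRAS is Y = 1110 + 4P.
Setting them equal: 654 = 12P, so P = 54.50.
Substituting into AD, Y = 1328.00.

P = 54.50, Y = 1328.00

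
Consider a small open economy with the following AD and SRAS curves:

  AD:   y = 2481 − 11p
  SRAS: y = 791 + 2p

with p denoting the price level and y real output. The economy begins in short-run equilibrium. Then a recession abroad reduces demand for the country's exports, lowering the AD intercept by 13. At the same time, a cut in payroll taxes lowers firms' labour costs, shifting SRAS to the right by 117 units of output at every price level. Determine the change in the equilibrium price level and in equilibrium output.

After both shocks: AD is y = 2468 − 11p and SRAS is y = 908 + 2p.
Setting them equal: 1560 = 13p, so p = 120.
y = 2468 − 11·120 = 1148.
Initially p = 130, y = 1051, so Δp = -10 and Δy = +97.

Δp = -10, Δy = +97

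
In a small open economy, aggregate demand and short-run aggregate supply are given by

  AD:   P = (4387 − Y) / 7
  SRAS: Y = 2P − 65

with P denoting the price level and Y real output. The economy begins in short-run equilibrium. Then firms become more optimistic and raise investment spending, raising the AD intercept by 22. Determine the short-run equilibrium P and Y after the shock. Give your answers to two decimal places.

P = 497.11, Y = 929.22

This is a positive demand shock: AD shifts right.
New AD: Y = 4409 − 7P.
Set AD = SRAS: 4409 − 7P = 2P − 65, so 4474 = 9P and P = 497.11.
Substituting into AD, Y = 929.22.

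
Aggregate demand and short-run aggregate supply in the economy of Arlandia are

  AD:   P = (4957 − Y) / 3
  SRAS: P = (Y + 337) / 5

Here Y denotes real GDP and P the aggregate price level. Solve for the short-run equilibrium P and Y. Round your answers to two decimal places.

P = 661.75, Y = 2971.75

Rearrange AD to Y = 4957 − 3P.
Rearrange SRAS to Y = 5P − 337.
Set AD = SRAS: 4957 − 3P = 5P − 337, so 5294 = 8P and P = 661.75.
Substituting into AD, Y = 4957 − 3P = 2971.75.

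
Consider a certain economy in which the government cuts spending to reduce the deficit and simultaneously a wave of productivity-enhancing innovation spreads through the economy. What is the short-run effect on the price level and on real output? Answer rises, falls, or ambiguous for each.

Price level: falls; output: ambiguous

The first event is a negative demand shock: AD shifts left, which by itself pushes P down and Y down.
The second is a favourable supply shock: SRAS shifts right, which by itself pushes P down and Y up.
Both shocks push P down, so P falls. The two shocks push Y in opposite directions, so the effect on Y is ambiguous.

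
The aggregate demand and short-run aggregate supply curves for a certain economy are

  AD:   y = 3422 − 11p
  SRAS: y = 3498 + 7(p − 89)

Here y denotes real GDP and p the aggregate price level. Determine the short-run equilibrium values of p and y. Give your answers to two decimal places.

p = 30.39, y = 3087.72

Write SRAS as y = 3498 + 7p − 623 = 2875 + 7p.
Set AD = SRAS: 3422 − 11p = 2875 + 7p, so 547 = 18p and p = 30.39.
Substituting into AD, y = 3422 − 11p = 3087.72.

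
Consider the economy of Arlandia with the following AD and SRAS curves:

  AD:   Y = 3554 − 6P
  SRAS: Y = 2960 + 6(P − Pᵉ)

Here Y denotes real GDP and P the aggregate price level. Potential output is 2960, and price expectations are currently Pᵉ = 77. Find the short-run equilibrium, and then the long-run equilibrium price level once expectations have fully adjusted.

Short run: P = 88, Y = 3026. Long run: P = 99.

Short run: with Pᵉ = 77, SRAS is Y = 2498 + 6P. Setting AD = SRAS gives 1056 = 12P, so P = 88 and Y = 3554 − 6·88 = 3026.
Output 3026 is above potential 2960, so over time expected prices rise and SRAS shifts left until Y returns to 2960.
Long run: Y = 2960 on the AD curve gives 2960 = 3554 − 6P, so P = 99.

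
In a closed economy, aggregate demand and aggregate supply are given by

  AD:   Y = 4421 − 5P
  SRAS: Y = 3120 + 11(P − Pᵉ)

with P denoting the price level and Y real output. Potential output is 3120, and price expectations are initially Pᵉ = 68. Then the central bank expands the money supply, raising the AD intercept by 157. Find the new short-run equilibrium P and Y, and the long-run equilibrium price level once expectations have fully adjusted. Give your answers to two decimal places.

AD shifts right: new AD is Y = 4578 − 5P. With Pᵉ = 68, SRAS is Y = 2372 + 11P.
Short run: 4578 − 5P = 2372 + 11P gives 2206 = 16P, so P = 137.88 and Y = 4578 − 5P = 3888.63.
Y = 3888.63 is above potential 3120; expectations adjust and SRAS shifts left until Y = 3120.
Long run: on the new AD curve, 3120 = 4578 − 5P gives P = 291.60.

Short run: P = 137.88, Y = 3888.63. Long run: P = 291.60.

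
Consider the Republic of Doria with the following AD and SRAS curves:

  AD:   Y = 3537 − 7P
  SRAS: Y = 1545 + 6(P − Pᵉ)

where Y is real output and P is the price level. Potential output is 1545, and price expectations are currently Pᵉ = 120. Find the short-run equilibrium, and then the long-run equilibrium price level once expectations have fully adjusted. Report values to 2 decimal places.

Short run: P = 208.62, Y = 2076.69. Long run: P = 284.57.

Short run: with Pᵉ = 120, SRAS is Y = 825 + 6P. Setting AD = SRAS gives 2712 = 13P, so P = 208.62 and Y = 3537 − 7P = 2076.69.
Output 2076.69 is above potential 1545, so over time expected prices rise and SRAS shifts left until Y returns to 1545.
Long run: Y = 1545 on the AD curve gives 1545 = 3537 − 7P, so P = 284.57.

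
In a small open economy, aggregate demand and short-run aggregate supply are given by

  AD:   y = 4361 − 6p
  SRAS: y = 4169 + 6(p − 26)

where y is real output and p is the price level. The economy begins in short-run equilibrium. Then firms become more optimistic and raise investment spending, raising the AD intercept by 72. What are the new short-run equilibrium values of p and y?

This is a positive demand shock: AD shifts right.
New AD: y = 4433 − 6p.
SRAS can be written y = 4013 + 6p.
Set AD = SRAS: 4433 − 6p = 4013 + 6p, so 420 = 12p and p = 35.
y = 4433 − 6·35 = 4223.

p = 35, y = 4223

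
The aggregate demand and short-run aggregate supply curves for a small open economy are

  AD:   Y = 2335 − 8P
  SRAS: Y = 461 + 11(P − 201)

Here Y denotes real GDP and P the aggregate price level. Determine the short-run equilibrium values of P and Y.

Write SRAS as Y = 461 + 11P − 2211 = 11P − 1750.
Set AD = SRAS: 2335 − 8P = 11P − 1750, so 4085 = 19P and P = 215.
Then Y = 2335 − 8·215 = 615.

P = 215, Y = 615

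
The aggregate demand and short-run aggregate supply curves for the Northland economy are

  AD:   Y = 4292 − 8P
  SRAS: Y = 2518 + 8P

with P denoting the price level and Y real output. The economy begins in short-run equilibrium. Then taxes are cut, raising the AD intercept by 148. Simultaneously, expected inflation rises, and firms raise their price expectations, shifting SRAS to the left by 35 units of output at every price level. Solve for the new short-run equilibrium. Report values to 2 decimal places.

P = 122.31, Y = 3461.50

After both shocks: AD is Y = 4440 − 8P and SRAS is Y = 2483 + 8P.
Setting them equal: 1957 = 16P, so P = 122.31.
Substituting into AD, Y = 3461.50.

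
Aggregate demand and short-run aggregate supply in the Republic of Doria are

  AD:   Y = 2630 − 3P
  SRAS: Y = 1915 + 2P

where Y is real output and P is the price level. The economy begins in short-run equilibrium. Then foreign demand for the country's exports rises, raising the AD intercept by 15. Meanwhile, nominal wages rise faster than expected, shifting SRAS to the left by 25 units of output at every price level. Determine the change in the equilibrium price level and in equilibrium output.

ΔP = +8, ΔY = -9

After both shocks: AD is Y = 2645 − 3P and SRAS is Y = 1890 + 2P.
Setting them equal: 755 = 5P, so P = 151.
Y = 2645 − 3·151 = 2192.
Initially P = 143, Y = 2201, so ΔP = +8 and ΔY = -9.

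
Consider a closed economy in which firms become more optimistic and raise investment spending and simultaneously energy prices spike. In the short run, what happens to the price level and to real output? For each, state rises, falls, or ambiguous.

The first event is a positive demand shock: AD shifts right, which by itself pushes P up and Y up.
The second is an adverse supply shock: SRAS shifts left, which by itself pushes P up and Y down.
Both shocks push P up, so P rises. The two shocks push Y in opposite directions, so the effect on Y is ambiguous.

Price level: rises; output: ambiguous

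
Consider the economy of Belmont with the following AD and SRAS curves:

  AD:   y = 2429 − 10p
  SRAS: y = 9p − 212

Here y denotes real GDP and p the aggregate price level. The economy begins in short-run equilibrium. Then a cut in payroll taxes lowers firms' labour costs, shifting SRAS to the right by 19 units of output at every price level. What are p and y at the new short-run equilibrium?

p = 138, y = 1049

This is a positive supply shock: SRAS shifts right.
New SRAS: y = 9p − 193.
Set AD = SRAS: 2429 − 10p = 9p − 193, so 2622 = 19p and p = 138.
y = 2429 − 10·138 = 1049.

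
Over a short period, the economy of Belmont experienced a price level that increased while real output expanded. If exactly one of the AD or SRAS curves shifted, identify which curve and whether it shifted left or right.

P rose and Y rose. An AD shift moves P and Y in the same direction; an SRAS shift moves them in opposite directions.
Here P and Y moved in the same direction, so the AD curve shifted.
Since Y rose, AD shifted right.

AD shifted right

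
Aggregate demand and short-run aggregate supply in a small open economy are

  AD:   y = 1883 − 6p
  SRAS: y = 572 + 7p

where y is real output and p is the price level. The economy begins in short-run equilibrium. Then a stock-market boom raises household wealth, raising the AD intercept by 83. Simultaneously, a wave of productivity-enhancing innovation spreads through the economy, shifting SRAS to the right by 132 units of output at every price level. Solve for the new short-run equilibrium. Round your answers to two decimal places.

After both shocks: AD is y = 1966 − 6p and SRAS is y = 704 + 7p.
Setting them equal: 1262 = 13p, so p = 97.08.
Substituting into AD, y = 1383.54.

p = 97.08, y = 1383.54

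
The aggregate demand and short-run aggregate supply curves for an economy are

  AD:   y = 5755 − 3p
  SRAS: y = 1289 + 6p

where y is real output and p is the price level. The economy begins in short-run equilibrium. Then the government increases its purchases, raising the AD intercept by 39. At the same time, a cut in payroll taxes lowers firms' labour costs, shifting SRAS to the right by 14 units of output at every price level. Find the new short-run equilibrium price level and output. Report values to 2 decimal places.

After both shocks: AD is y = 5794 − 3p and SRAS is y = 1303 + 6p.
Setting them equal: 4491 = 9p, so p = 499.00.
Substituting into AD, y = 4297.00.

p = 499.00, y = 4297.00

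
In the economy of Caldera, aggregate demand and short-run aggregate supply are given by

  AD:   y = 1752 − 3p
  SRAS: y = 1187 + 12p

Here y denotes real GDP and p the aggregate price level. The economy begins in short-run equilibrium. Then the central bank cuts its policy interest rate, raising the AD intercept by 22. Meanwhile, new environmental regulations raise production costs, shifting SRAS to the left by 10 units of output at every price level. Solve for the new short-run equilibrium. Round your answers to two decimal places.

After both shocks: AD is y = 1774 − 3p and SRAS is y = 1177 + 12p.
Setting them equal: 597 = 15p, so p = 39.80.
Substituting into AD, y = 1654.60.

p = 39.80, y = 1654.60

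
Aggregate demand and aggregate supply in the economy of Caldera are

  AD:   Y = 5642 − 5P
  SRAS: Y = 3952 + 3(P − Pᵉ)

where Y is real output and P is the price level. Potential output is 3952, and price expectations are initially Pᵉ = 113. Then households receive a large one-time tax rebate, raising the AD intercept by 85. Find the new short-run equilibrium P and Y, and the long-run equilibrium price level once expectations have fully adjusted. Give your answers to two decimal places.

AD shifts right: new AD is Y = 5727 − 5P. With Pᵉ = 113, SRAS is Y = 3613 + 3P.
Short run: 5727 − 5P = 3613 + 3P gives 2114 = 8P, so P = 264.25 and Y = 5727 − 5P = 4405.75.
Y = 4405.75 is above potential 3952; expectations adjust and SRAS shifts left until Y = 3952.
Long run: on the new AD curve, 3952 = 5727 − 5P gives P = 355.00.

Short run: P = 264.25, Y = 4405.75. Long run: P = 355.00.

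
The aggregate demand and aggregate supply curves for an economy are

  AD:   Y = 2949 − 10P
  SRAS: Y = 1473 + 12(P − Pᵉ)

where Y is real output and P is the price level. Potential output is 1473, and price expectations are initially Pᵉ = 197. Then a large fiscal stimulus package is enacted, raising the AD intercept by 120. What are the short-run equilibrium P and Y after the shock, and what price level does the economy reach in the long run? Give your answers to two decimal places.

Short run: P = 180.00, Y = 1269.00. Long run: P = 159.60.

AD shifts right: new AD is Y = 3069 − 10P. With Pᵉ = 197, SRAS is Y = 12P − 891.
Short run: 3069 − 10P = 12P − 891 gives 3960 = 22P, so P = 180.00 and Y = 3069 − 10P = 1269.00.
Y = 1269.00 is below potential 1473; expectations adjust and SRAS shifts right until Y = 1473.
Long run: on the new AD curve, 1473 = 3069 − 10P gives P = 159.60.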